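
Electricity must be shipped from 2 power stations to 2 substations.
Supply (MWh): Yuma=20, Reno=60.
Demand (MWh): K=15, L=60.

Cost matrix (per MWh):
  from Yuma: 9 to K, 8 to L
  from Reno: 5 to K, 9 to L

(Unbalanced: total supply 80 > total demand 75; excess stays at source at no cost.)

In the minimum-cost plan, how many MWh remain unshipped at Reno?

5

An optimal plan:
  Yuma–L: 20 × 8 = 160
  Reno–K: 15 × 5 = 75
  Reno–L: 40 × 9 = 360
Total cost = 595.
Reno ships 55 of its 60, leaving 5.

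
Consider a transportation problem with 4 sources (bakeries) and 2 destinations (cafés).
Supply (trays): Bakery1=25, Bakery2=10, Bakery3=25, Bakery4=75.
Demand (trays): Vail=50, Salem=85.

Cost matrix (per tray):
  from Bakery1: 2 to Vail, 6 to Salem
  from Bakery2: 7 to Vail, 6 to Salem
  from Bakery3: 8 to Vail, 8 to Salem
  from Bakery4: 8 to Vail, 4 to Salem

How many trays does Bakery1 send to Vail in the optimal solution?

25

Optimal shipments:
  Bakery1→Vail: 25 trays
  Bakery2→Salem: 10 trays
  Bakery3→Vail: 25 trays
  Bakery4→Salem: 75 trays
Total cost = 610.
So Bakery1→Vail carries 25 trays.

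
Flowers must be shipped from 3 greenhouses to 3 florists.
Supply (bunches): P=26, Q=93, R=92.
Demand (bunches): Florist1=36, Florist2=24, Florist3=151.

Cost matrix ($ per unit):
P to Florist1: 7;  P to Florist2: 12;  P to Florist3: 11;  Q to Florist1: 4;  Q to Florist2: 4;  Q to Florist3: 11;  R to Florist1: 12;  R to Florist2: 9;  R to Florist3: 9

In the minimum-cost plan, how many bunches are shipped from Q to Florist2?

Solving gives:
  P–Florist3: 26 × $11 = $286
  Q–Florist1: 36 × $4 = $144
  Q–Florist2: 24 × $4 = $96
  Q–Florist3: 33 × $11 = $363
  R–Florist3: 92 × $9 = $828
Total cost = $1717.
So Q→Florist2 carries 24 bunches.

24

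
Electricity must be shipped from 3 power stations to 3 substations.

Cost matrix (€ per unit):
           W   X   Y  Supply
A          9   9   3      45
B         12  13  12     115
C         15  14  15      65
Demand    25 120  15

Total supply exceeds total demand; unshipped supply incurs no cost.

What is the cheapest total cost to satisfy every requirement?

1785

Optimal allocation:
  A->X: 30 × €9 = €270
  A->Y: 15 × €3 = €45
  B->W: 25 × €12 = €300
  B->X: 90 × €13 = €1170
Total = 270 + 45 + 300 + 1170 = €1785.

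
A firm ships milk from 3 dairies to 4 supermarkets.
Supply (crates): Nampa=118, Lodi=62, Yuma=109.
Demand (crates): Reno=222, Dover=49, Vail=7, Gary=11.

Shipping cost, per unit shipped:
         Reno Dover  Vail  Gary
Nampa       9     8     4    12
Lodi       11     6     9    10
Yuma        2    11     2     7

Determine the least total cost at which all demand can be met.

An optimal shipping plan:
  Nampa->Reno: 111 × 9 = 999
  Nampa->Vail: 7 × 4 = 28
  Lodi->Reno: 2 × 11 = 22
  Lodi->Dover: 49 × 6 = 294
  Lodi->Gary: 11 × 10 = 110
  Yuma->Reno: 109 × 2 = 218
Total = 999 + 28 + 22 + 294 + 110 + 218 = 1671.

1671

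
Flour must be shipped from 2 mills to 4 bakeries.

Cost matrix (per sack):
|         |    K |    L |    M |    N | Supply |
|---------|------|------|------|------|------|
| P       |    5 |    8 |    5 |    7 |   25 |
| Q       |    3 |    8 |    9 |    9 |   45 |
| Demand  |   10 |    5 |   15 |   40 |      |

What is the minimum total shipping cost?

485

Optimal allocation:
  P→M: 15 × 5 = 75
  P→N: 10 × 7 = 70
  Q→K: 10 × 3 = 30
  Q→L: 5 × 8 = 40
  Q→N: 30 × 9 = 270
Total = 75 + 70 + 30 + 40 + 270 = 485.
(Supply check: P ships 25; Q ships 45.)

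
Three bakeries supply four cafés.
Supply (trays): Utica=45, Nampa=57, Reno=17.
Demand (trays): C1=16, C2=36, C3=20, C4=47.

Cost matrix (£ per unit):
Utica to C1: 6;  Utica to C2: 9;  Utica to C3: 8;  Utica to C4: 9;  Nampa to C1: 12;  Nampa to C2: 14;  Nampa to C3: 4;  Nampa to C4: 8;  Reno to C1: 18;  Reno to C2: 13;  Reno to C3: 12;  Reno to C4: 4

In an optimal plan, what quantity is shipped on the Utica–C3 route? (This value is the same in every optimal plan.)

0

Optimal shipments:
  Utica->C1: 16 × £6 = £96
  Utica->C2: 29 × £9 = £261
  Nampa->C2: 7 × £14 = £98
  Nampa->C3: 20 × £4 = £80
  Nampa->C4: 30 × £8 = £240
  Reno->C4: 17 × £4 = £68
Total cost = £843.
The route Utica→C3 is not used.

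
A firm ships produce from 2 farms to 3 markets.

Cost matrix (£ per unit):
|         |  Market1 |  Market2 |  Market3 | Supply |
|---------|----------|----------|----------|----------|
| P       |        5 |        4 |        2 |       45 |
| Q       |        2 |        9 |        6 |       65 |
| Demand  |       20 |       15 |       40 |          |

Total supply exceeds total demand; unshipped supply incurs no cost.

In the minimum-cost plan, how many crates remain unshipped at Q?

Minimum-cost shipments:
  P to Market2: 15 × £4 = £60
  P to Market3: 30 × £2 = £60
  Q to Market1: 20 × £2 = £40
  Q to Market3: 10 × £6 = £60
Total cost = £220.
Q ships 30 of its 65, leaving 35.

35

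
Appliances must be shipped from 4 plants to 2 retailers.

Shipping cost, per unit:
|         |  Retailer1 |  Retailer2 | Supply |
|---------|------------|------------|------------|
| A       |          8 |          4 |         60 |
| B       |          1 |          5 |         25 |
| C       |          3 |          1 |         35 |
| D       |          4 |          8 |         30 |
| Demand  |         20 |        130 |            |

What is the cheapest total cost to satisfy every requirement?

560

One minimum-cost allocation:
  A–Retailer2: 60 × 4 = 240
  B–Retailer1: 20 × 1 = 20
  B–Retailer2: 5 × 5 = 25
  C–Retailer2: 35 × 1 = 35
  D–Retailer2: 30 × 8 = 240
Total = 240 + 20 + 25 + 35 + 240 = 560.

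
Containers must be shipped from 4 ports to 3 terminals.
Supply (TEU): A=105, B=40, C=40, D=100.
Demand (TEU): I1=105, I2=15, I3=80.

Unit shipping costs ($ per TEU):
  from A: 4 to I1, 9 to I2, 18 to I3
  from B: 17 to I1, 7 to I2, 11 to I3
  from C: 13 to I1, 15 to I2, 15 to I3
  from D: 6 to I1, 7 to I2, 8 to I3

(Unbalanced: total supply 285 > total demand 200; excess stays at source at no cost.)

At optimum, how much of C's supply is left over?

Minimum-cost shipments:
  A–I1: 105 × $4 = $420
  D–I2: 15 × $7 = $105
  D–I3: 80 × $8 = $640
Total cost = $1165.
C ships 0 of its 40, leaving 40.

40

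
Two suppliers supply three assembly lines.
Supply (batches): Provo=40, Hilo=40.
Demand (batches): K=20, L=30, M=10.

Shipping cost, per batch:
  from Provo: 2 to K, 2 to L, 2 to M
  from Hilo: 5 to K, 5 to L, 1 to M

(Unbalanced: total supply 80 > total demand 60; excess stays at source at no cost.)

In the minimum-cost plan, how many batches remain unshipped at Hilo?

An optimal plan:
  Provo→K: 20 × 2 = 40
  Provo→L: 20 × 2 = 40
  Hilo→L: 10 × 5 = 50
  Hilo→M: 10 × 1 = 10
Total cost = 140.
Hilo ships 20 of its 40, leaving 20.

20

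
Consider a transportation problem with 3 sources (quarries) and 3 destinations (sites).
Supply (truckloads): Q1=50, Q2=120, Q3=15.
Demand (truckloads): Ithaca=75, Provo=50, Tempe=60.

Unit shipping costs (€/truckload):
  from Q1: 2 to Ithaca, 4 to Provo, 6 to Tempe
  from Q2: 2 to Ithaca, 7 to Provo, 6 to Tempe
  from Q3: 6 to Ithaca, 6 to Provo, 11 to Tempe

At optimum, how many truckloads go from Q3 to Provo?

The minimum-cost plan:
  Q1→Provo: 35 × €4 = €140
  Q1→Tempe: 15 × €6 = €90
  Q2→Ithaca: 75 × €2 = €150
  Q2→Tempe: 45 × €6 = €270
  Q3→Provo: 15 × €6 = €90
Total cost = €740.
So Q3→Provo carries 15 truckloads.

15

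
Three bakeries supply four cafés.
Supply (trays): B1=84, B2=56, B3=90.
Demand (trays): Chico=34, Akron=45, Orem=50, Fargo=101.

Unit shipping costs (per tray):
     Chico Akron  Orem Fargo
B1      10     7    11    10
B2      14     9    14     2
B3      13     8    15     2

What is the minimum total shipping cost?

1452

Optimal allocation:
  B1–Chico: 34 trays
  B1–Orem: 50 trays
  B2–Fargo: 56 trays
  B3–Akron: 45 trays
  B3–Fargo: 45 trays
Total cost = 1452.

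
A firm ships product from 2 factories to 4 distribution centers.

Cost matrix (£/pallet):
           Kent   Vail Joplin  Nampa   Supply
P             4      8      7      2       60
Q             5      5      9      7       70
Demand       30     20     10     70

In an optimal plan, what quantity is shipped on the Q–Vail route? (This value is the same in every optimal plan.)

20

The minimum-cost plan:
  P to Nampa: 60 pallets
  Q to Kent: 30 pallets
  Q to Vail: 20 pallets
  Q to Joplin: 10 pallets
  Q to Nampa: 10 pallets
Total cost = £530.
So Q→Vail carries 20 pallets.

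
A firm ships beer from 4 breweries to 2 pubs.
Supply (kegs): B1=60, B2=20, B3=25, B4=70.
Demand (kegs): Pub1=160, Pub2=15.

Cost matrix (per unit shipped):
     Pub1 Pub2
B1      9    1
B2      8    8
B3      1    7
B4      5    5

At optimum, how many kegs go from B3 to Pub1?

25

The minimum-cost plan:
  B1->Pub1: 45 × 9 = 405
  B1->Pub2: 15 × 1 = 15
  B2->Pub1: 20 × 8 = 160
  B3->Pub1: 25 × 1 = 25
  B4->Pub1: 70 × 5 = 350
Total cost = 955.
So B3→Pub1 carries 25 kegs.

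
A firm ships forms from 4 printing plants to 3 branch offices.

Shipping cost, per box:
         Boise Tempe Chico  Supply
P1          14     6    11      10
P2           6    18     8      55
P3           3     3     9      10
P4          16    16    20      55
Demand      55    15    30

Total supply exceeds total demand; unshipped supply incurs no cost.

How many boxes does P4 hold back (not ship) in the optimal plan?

Minimum-cost shipments:
  P1->Tempe: 10 × 6 = 60
  P2->Boise: 25 × 6 = 150
  P2->Chico: 30 × 8 = 240
  P3->Boise: 5 × 3 = 15
  P3->Tempe: 5 × 3 = 15
  P4->Boise: 25 × 16 = 400
Total cost = 880.
P4 ships 25 of its 55, leaving 30.

30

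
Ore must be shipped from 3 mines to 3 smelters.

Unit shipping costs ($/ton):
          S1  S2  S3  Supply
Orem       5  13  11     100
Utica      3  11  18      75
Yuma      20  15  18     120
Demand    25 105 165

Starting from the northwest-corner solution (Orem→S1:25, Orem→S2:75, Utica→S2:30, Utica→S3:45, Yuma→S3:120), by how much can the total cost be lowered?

Current plan cost = 25·5 + 75·13 + 30·11 + 45·18 + 120·18 = $4400.
Optimal plan:
  Orem→S3: 100 × $11 = $1100
  Utica→S1: 25 × $3 = $75
  Utica→S2: 50 × $11 = $550
  Yuma→S2: 55 × $15 = $825
  Yuma→S3: 65 × $18 = $1170
Optimal cost = $3720.
Saving = 4400 − 3720 = $680.

680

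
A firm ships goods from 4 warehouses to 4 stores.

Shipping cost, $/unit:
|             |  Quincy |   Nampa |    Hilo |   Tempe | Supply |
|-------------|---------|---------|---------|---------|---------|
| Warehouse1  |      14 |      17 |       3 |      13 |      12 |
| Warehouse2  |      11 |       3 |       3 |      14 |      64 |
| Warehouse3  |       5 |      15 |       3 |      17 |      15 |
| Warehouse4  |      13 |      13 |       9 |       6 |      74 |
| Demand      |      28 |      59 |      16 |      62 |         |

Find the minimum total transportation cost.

One minimum-cost allocation:
  Warehouse1->Hilo: 12 × $3 = $36
  Warehouse2->Quincy: 1 × $11 = $11
  Warehouse2->Nampa: 59 × $3 = $177
  Warehouse2->Hilo: 4 × $3 = $12
  Warehouse3->Quincy: 15 × $5 = $75
  Warehouse4->Quincy: 12 × $13 = $156
  Warehouse4->Tempe: 62 × $6 = $372
Total = 36 + 11 + 177 + 12 + 75 + 156 + 372 = $839.
(Supply check: Warehouse1 ships 12; Warehouse2 ships 64; Warehouse3 ships 15; Warehouse4 ships 74.)

839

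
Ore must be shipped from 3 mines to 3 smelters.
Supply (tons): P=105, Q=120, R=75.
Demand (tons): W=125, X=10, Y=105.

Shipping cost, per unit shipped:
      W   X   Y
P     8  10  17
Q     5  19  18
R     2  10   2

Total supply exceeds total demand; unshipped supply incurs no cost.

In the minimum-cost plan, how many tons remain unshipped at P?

60

Minimum-cost shipments:
  P–W: 5 × 8 = 40
  P–X: 10 × 10 = 100
  P–Y: 30 × 17 = 510
  Q–W: 120 × 5 = 600
  R–Y: 75 × 2 = 150
Total cost = 1400.
P ships 45 of its 105, leaving 60.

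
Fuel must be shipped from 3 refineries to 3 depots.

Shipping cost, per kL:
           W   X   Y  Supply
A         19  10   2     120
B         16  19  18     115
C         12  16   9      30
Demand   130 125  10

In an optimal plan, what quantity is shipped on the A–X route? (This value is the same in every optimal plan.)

The minimum-cost plan:
  A->X: 110 × 10 = 1100
  A->Y: 10 × 2 = 20
  B->W: 100 × 16 = 1600
  B->X: 15 × 19 = 285
  C->W: 30 × 12 = 360
Total cost = 3365.
So A→X carries 110 kL.

110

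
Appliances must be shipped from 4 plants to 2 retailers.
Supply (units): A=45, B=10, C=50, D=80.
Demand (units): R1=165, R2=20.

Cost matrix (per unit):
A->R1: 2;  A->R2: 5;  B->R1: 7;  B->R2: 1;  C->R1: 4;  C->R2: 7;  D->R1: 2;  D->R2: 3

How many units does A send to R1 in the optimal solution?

Optimal shipments:
  A–R1: 45 × 2 = 90
  B–R2: 10 × 1 = 10
  C–R1: 50 × 4 = 200
  D–R1: 70 × 2 = 140
  D–R2: 10 × 3 = 30
Total cost = 470.
So A→R1 carries 45 units.

45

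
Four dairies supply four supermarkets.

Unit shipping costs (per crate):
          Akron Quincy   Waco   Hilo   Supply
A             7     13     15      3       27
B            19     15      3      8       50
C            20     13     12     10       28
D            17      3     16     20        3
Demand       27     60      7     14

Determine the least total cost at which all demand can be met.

1130

One minimum-cost allocation:
  A→Akron: 27 × 7 = 189
  B→Quincy: 29 × 15 = 435
  B→Waco: 7 × 3 = 21
  B→Hilo: 14 × 8 = 112
  C→Quincy: 28 × 13 = 364
  D→Quincy: 3 × 3 = 9
Total = 189 + 435 + 21 + 112 + 364 + 9 = 1130.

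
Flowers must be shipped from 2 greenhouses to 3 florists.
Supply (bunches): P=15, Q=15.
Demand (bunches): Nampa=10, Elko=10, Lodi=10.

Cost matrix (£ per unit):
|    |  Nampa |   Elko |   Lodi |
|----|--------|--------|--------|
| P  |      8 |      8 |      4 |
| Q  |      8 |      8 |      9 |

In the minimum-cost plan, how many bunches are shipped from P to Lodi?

10

The minimum-cost plan:
  P to Nampa: 5 bunches
  P to Lodi: 10 bunches
  Q to Nampa: 5 bunches
  Q to Elko: 10 bunches
Total cost = £200.
So P→Lodi carries 10 bunches.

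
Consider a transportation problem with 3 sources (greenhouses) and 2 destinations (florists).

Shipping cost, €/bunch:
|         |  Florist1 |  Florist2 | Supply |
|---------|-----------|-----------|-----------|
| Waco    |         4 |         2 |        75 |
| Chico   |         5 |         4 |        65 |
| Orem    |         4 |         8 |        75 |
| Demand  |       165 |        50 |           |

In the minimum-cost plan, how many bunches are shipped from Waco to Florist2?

Solving gives:
  Waco–Florist1: 25 × €4 = €100
  Waco–Florist2: 50 × €2 = €100
  Chico–Florist1: 65 × €5 = €325
  Orem–Florist1: 75 × €4 = €300
Total cost = €825.
So Waco→Florist2 carries 50 bunches.

50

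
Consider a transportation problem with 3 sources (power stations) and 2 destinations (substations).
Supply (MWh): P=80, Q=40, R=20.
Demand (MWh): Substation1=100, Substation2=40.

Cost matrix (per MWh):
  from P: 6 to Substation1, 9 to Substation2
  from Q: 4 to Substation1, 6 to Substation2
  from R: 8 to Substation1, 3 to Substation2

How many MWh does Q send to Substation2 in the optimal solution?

The minimum-cost plan:
  P to Substation1: 80 × 6 = 480
  Q to Substation1: 20 × 4 = 80
  Q to Substation2: 20 × 6 = 120
  R to Substation2: 20 × 3 = 60
Total cost = 740.
So Q→Substation2 carries 20 MWh.

20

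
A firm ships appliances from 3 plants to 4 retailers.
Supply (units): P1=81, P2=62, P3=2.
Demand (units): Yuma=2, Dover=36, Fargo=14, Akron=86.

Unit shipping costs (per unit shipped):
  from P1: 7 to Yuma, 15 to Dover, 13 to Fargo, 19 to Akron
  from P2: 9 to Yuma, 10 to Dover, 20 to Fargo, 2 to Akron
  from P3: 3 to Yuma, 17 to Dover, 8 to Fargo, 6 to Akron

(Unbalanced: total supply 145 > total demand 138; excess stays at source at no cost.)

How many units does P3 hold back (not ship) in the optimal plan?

An optimal plan:
  P1->Yuma: 2 × 7 = 14
  P1->Dover: 36 × 15 = 540
  P1->Fargo: 14 × 13 = 182
  P1->Akron: 22 × 19 = 418
  P2->Akron: 62 × 2 = 124
  P3->Akron: 2 × 6 = 12
Total cost = 1290.
P3 ships 2 of its 2, leaving 0.

0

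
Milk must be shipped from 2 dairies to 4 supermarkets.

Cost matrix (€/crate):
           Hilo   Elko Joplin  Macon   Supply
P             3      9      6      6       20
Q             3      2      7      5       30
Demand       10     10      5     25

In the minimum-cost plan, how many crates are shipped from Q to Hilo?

Optimal shipments:
  P->Hilo: 10 crates
  P->Joplin: 5 crates
  P->Macon: 5 crates
  Q->Elko: 10 crates
  Q->Macon: 20 crates
Total cost = €210.
The route Q→Hilo is not used.

0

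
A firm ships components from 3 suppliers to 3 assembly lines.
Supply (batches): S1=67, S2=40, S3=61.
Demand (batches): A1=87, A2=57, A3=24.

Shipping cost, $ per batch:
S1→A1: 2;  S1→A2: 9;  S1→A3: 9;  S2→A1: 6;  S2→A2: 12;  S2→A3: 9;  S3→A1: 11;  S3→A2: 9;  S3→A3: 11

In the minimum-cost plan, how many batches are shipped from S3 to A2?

Solving gives:
  S1->A1: 67 × $2 = $134
  S2->A1: 20 × $6 = $120
  S2->A3: 20 × $9 = $180
  S3->A2: 57 × $9 = $513
  S3->A3: 4 × $11 = $44
Total cost = $991.
So S3→A2 carries 57 batches.

57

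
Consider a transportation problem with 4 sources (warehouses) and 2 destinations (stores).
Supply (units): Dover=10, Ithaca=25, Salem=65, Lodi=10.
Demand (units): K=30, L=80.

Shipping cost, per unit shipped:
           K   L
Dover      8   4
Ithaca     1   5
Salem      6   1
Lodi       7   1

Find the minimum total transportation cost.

160

An optimal shipping plan:
  Dover→K: 5 × 8 = 40
  Dover→L: 5 × 4 = 20
  Ithaca→K: 25 × 1 = 25
  Salem→L: 65 × 1 = 65
  Lodi→L: 10 × 1 = 10
Total = 40 + 20 + 25 + 65 + 10 = 160.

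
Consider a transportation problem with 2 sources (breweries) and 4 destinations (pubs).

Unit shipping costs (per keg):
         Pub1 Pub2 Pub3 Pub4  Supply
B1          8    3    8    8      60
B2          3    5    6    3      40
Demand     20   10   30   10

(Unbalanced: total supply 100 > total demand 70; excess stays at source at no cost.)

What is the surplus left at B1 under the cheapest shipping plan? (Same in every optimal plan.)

30

Minimum-cost shipments:
  B1–Pub2: 10 × 3 = 30
  B1–Pub3: 20 × 8 = 160
  B2–Pub1: 20 × 3 = 60
  B2–Pub3: 10 × 6 = 60
  B2–Pub4: 10 × 3 = 30
Total cost = 340.
B1 ships 30 of its 60, leaving 30.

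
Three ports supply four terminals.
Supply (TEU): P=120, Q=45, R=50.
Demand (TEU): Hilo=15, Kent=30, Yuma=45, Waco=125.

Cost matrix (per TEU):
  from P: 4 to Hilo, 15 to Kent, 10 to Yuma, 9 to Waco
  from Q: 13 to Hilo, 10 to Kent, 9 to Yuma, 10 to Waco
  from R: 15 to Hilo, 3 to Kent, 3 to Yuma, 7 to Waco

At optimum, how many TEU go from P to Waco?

Optimal shipments:
  P–Hilo: 15 × 4 = 60
  P–Waco: 105 × 9 = 945
  Q–Yuma: 25 × 9 = 225
  Q–Waco: 20 × 10 = 200
  R–Kent: 30 × 3 = 90
  R–Yuma: 20 × 3 = 60
Total cost = 1580.
So P→Waco carries 105 TEU.

105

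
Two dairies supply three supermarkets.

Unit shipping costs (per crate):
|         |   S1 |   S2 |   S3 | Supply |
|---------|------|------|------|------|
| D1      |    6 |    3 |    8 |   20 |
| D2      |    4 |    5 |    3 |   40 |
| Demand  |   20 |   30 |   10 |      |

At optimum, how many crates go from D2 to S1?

The minimum-cost plan:
  D1–S2: 20 × 3 = 60
  D2–S1: 20 × 4 = 80
  D2–S2: 10 × 5 = 50
  D2–S3: 10 × 3 = 30
Total cost = 220.
So D2→S1 carries 20 crates.

20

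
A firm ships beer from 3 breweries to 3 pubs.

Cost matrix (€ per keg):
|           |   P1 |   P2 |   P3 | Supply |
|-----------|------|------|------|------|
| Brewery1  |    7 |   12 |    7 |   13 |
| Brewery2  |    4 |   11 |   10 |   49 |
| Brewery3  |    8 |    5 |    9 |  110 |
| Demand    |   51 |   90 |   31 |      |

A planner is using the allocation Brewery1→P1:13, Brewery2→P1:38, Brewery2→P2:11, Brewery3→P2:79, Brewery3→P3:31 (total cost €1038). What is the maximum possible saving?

Current plan cost = 13·7 + 38·4 + 11·11 + 79·5 + 31·9 = €1038.
Optimal plan:
  Brewery1–P3: 13 kegs
  Brewery2–P1: 49 kegs
  Brewery3–P1: 2 kegs
  Brewery3–P2: 90 kegs
  Brewery3–P3: 18 kegs
Optimal cost = €915.
Saving = 1038 − 915 = €123.

123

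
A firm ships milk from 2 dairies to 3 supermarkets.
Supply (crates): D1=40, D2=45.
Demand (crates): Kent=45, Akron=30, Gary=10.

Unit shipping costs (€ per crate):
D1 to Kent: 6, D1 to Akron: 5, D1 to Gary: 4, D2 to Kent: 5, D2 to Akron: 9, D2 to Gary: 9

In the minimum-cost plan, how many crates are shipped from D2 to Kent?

The minimum-cost plan:
  D1 to Akron: 30 crates
  D1 to Gary: 10 crates
  D2 to Kent: 45 crates
Total cost = €415.
So D2→Kent carries 45 crates.

45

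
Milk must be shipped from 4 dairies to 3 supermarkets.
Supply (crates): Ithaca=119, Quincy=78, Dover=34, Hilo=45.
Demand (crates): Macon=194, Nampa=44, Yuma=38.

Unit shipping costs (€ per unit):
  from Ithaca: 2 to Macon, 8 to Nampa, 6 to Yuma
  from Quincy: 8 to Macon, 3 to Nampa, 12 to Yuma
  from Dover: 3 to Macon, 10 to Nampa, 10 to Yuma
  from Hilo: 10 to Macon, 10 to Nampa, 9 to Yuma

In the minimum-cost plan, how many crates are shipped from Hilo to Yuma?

Solving gives:
  Ithaca->Macon: 119 × €2 = €238
  Quincy->Macon: 34 × €8 = €272
  Quincy->Nampa: 44 × €3 = €132
  Dover->Macon: 34 × €3 = €102
  Hilo->Macon: 7 × €10 = €70
  Hilo->Yuma: 38 × €9 = €342
Total cost = €1156.
So Hilo→Yuma carries 38 crates.

38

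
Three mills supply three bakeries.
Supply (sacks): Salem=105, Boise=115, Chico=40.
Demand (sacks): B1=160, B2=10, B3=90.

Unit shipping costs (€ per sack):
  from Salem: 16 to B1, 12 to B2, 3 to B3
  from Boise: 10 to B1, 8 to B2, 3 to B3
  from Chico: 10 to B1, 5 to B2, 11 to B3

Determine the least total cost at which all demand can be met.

2010

A cheapest plan:
  Salem→B1: 15 × €16 = €240
  Salem→B3: 90 × €3 = €270
  Boise→B1: 115 × €10 = €1150
  Chico→B1: 30 × €10 = €300
  Chico→B2: 10 × €5 = €50
Total = 240 + 270 + 1150 + 300 + 50 = €2010.
(Supply check: Salem ships 105; Boise ships 115; Chico ships 40.)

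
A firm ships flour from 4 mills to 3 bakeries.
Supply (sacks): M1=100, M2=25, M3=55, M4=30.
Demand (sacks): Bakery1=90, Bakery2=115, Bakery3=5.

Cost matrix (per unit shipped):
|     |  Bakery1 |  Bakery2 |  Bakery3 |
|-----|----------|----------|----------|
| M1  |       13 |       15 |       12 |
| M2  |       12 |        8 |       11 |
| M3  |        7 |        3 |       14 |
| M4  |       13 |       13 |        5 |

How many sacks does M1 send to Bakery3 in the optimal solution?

Solving gives:
  M1 to Bakery1: 90 sacks
  M1 to Bakery2: 10 sacks
  M2 to Bakery2: 25 sacks
  M3 to Bakery2: 55 sacks
  M4 to Bakery2: 25 sacks
  M4 to Bakery3: 5 sacks
Total cost = 2035.
The route M1→Bakery3 is not used.

0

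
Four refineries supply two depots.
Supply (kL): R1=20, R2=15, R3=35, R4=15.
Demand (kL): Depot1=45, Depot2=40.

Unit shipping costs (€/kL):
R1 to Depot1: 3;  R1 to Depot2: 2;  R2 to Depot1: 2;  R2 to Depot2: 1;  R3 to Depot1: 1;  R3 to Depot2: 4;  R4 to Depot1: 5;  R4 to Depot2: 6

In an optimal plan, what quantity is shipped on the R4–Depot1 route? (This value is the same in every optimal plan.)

10

Optimal shipments:
  R1→Depot2: 20 × €2 = €40
  R2→Depot2: 15 × €1 = €15
  R3→Depot1: 35 × €1 = €35
  R4→Depot1: 10 × €5 = €50
  R4→Depot2: 5 × €6 = €30
Total cost = €170.
So R4→Depot1 carries 10 kL.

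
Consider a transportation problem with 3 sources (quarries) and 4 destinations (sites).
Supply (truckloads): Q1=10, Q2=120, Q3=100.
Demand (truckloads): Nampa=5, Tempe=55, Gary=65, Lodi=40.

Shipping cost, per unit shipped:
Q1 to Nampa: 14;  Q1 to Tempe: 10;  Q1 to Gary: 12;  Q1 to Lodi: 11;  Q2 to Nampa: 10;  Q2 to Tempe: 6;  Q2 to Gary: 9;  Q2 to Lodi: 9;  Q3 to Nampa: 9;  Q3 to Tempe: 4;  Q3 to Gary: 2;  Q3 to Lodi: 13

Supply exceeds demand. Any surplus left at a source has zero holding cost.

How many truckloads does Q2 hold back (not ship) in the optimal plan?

55

An optimal plan:
  Q2 to Nampa: 5 × 10 = 50
  Q2 to Tempe: 20 × 6 = 120
  Q2 to Lodi: 40 × 9 = 360
  Q3 to Tempe: 35 × 4 = 140
  Q3 to Gary: 65 × 2 = 130
Total cost = 800.
Q2 ships 65 of its 120, leaving 55.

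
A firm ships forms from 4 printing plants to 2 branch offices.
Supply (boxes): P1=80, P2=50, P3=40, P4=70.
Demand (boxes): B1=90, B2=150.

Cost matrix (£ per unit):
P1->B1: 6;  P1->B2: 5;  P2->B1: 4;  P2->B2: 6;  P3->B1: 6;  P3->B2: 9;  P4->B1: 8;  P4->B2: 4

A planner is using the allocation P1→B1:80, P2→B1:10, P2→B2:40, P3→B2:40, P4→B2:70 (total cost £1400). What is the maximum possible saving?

280

Current plan cost = 80·6 + 10·4 + 40·6 + 40·9 + 70·4 = £1400.
Optimal plan:
  P1->B2: 80 boxes
  P2->B1: 50 boxes
  P3->B1: 40 boxes
  P4->B2: 70 boxes
Optimal cost = £1120.
Saving = 1400 − 1120 = £280.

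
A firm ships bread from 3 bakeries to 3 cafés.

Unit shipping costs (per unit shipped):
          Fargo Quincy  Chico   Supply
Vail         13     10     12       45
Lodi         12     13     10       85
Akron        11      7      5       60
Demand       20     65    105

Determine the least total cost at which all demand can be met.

1680

A cheapest plan:
  Vail to Quincy: 45 × 10 = 450
  Lodi to Fargo: 20 × 12 = 240
  Lodi to Chico: 65 × 10 = 650
  Akron to Quincy: 20 × 7 = 140
  Akron to Chico: 40 × 5 = 200
Total = 450 + 240 + 650 + 140 + 200 = 1680.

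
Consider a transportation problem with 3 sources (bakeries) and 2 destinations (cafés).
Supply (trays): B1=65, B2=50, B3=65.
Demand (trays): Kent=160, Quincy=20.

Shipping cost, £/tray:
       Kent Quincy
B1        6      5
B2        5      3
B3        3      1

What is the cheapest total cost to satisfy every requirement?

795

An optimal shipping plan:
  B1->Kent: 65 × £6 = £390
  B2->Kent: 50 × £5 = £250
  B3->Kent: 45 × £3 = £135
  B3->Quincy: 20 × £1 = £20
Total = 390 + 250 + 135 + 20 = £795.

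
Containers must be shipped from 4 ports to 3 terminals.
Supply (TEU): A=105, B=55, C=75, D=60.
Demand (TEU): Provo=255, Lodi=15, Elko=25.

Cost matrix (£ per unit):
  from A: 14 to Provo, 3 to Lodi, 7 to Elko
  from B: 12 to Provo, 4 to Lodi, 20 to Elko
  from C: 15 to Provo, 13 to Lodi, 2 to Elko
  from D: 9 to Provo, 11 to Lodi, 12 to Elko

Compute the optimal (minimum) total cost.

3305

One minimum-cost allocation:
  A to Provo: 90 × £14 = £1260
  A to Lodi: 15 × £3 = £45
  B to Provo: 55 × £12 = £660
  C to Provo: 50 × £15 = £750
  C to Elko: 25 × £2 = £50
  D to Provo: 60 × £9 = £540
Total = 1260 + 45 + 660 + 750 + 50 + 540 = £3305.
(Supply check: A ships 105; B ships 55; C ships 75; D ships 60.)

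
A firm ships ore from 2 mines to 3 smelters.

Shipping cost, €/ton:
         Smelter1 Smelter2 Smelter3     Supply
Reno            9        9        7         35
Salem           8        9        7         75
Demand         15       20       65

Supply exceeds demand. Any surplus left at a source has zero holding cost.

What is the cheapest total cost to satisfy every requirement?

755

One minimum-cost allocation:
  Reno to Smelter3: 35 tons
  Salem to Smelter1: 15 tons
  Salem to Smelter2: 20 tons
  Salem to Smelter3: 30 tons
Total cost = €755.
(Supply check: Reno ships 35; Salem ships 65.)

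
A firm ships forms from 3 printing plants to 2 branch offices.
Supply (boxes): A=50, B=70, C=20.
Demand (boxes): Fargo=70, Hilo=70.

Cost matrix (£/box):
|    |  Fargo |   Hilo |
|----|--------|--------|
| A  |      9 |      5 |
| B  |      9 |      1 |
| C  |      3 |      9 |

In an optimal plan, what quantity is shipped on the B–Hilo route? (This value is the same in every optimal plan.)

Solving gives:
  A→Fargo: 50 × £9 = £450
  B→Hilo: 70 × £1 = £70
  C→Fargo: 20 × £3 = £60
Total cost = £580.
So B→Hilo carries 70 boxes.

70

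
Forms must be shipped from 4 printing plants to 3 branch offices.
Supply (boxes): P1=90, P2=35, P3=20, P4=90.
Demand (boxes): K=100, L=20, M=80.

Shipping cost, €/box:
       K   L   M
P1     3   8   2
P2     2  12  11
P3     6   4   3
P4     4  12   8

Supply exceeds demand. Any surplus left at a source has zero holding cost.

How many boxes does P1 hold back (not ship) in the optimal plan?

0

An optimal plan:
  P1 to K: 10 × €3 = €30
  P1 to M: 80 × €2 = €160
  P2 to K: 35 × €2 = €70
  P3 to L: 20 × €4 = €80
  P4 to K: 55 × €4 = €220
Total cost = €560.
P1 ships 90 of its 90, leaving 0.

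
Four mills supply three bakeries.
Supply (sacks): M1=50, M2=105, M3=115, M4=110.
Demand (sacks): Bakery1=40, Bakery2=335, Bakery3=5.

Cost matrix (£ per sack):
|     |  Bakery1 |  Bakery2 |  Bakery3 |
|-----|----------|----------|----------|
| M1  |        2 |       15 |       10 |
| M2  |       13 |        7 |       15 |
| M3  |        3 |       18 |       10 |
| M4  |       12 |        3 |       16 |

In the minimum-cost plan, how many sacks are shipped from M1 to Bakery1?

The minimum-cost plan:
  M1 to Bakery2: 50 × £15 = £750
  M2 to Bakery2: 105 × £7 = £735
  M3 to Bakery1: 40 × £3 = £120
  M3 to Bakery2: 70 × £18 = £1260
  M3 to Bakery3: 5 × £10 = £50
  M4 to Bakery2: 110 × £3 = £330
Total cost = £3245.
The route M1→Bakery1 is not used.

0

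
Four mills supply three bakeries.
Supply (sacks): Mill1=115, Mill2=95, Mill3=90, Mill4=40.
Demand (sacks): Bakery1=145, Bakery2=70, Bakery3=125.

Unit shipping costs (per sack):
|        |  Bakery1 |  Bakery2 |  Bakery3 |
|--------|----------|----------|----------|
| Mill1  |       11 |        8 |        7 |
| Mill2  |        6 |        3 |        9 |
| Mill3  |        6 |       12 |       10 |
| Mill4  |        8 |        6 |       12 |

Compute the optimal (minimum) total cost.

A cheapest plan:
  Mill1 to Bakery3: 115 × 7 = 805
  Mill2 to Bakery1: 15 × 6 = 90
  Mill2 to Bakery2: 70 × 3 = 210
  Mill2 to Bakery3: 10 × 9 = 90
  Mill3 to Bakery1: 90 × 6 = 540
  Mill4 to Bakery1: 40 × 8 = 320
Total = 805 + 90 + 210 + 90 + 540 + 320 = 2055.

2055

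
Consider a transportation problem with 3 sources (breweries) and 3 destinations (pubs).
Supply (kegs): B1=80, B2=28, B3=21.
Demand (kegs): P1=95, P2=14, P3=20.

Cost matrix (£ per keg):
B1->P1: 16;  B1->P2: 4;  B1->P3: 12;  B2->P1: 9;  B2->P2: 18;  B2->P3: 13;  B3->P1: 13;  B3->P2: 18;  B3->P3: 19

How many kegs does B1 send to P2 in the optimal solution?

14

Optimal shipments:
  B1 to P1: 46 × £16 = £736
  B1 to P2: 14 × £4 = £56
  B1 to P3: 20 × £12 = £240
  B2 to P1: 28 × £9 = £252
  B3 to P1: 21 × £13 = £273
Total cost = £1557.
So B1→P2 carries 14 kegs.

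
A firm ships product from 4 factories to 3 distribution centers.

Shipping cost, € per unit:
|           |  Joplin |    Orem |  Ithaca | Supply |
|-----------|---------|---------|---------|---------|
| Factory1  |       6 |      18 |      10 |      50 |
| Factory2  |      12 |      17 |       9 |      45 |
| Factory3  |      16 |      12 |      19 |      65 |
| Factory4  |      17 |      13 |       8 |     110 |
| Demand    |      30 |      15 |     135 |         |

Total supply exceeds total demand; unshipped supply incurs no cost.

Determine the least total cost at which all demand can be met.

1465

An optimal shipping plan:
  Factory1–Joplin: 30 pallets
  Factory2–Ithaca: 25 pallets
  Factory3–Orem: 15 pallets
  Factory4–Ithaca: 110 pallets
Total cost = €1465.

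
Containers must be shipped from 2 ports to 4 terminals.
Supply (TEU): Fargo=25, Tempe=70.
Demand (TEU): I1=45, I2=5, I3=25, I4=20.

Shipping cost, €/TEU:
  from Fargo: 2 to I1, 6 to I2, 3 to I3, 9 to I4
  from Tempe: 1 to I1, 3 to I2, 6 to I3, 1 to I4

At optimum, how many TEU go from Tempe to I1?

Optimal shipments:
  Fargo→I3: 25 TEU
  Tempe→I1: 45 TEU
  Tempe→I2: 5 TEU
  Tempe→I4: 20 TEU
Total cost = €155.
So Tempe→I1 carries 45 TEU.

45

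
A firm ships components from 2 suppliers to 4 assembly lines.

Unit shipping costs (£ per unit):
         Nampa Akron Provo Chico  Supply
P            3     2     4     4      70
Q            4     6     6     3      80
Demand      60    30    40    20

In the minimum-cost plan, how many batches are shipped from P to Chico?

0

The minimum-cost plan:
  P–Akron: 30 × £2 = £60
  P–Provo: 40 × £4 = £160
  Q–Nampa: 60 × £4 = £240
  Q–Chico: 20 × £3 = £60
Total cost = £520.
The route P→Chico is not used.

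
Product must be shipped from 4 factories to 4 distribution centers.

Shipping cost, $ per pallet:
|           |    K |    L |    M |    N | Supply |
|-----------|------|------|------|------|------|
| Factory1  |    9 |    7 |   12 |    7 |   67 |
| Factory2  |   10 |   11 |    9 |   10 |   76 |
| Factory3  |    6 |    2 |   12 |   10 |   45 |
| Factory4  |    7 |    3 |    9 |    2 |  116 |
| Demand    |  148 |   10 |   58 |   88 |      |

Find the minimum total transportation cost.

Optimal allocation:
  Factory1 to K: 67 × $9 = $603
  Factory2 to K: 18 × $10 = $180
  Factory2 to M: 58 × $9 = $522
  Factory3 to K: 45 × $6 = $270
  Factory4 to K: 18 × $7 = $126
  Factory4 to L: 10 × $3 = $30
  Factory4 to N: 88 × $2 = $176
Total = 603 + 180 + 522 + 270 + 126 + 30 + 176 = $1907.

1907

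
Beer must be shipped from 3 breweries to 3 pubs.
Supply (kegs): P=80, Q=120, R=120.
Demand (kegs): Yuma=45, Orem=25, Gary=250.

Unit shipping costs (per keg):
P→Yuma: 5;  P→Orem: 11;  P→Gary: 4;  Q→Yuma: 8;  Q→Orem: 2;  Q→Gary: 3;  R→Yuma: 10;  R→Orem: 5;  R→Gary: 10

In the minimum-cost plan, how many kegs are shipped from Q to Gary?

Solving gives:
  P->Gary: 80 × 4 = 320
  Q->Gary: 120 × 3 = 360
  R->Yuma: 45 × 10 = 450
  R->Orem: 25 × 5 = 125
  R->Gary: 50 × 10 = 500
Total cost = 1755.
So Q→Gary carries 120 kegs.

120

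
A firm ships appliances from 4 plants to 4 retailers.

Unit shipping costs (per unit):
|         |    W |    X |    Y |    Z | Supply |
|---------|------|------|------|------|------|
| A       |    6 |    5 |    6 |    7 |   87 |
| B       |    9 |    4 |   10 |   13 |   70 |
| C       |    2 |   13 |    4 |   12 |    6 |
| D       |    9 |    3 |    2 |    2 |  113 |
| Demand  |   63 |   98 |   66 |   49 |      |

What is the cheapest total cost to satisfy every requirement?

Optimal allocation:
  A to W: 57 units
  A to X: 28 units
  A to Y: 2 units
  B to X: 70 units
  C to W: 6 units
  D to Y: 64 units
  D to Z: 49 units
Total cost = 1012.

1012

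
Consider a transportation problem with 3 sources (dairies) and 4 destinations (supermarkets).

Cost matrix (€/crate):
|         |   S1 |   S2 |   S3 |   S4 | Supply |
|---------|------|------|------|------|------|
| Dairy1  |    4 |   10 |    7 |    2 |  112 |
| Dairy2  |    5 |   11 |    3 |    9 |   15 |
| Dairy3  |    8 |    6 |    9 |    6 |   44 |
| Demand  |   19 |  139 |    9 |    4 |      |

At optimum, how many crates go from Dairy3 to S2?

Solving gives:
  Dairy1 to S1: 13 × €4 = €52
  Dairy1 to S2: 95 × €10 = €950
  Dairy1 to S4: 4 × €2 = €8
  Dairy2 to S1: 6 × €5 = €30
  Dairy2 to S3: 9 × €3 = €27
  Dairy3 to S2: 44 × €6 = €264
Total cost = €1331.
So Dairy3→S2 carries 44 crates.

44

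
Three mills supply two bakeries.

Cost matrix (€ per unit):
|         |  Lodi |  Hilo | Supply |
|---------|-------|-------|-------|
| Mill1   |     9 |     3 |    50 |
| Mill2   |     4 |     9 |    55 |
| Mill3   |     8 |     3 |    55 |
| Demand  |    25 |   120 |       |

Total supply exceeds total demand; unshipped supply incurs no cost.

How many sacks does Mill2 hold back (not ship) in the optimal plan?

Minimum-cost shipments:
  Mill1–Hilo: 50 sacks
  Mill2–Lodi: 25 sacks
  Mill2–Hilo: 15 sacks
  Mill3–Hilo: 55 sacks
Total cost = €550.
Mill2 ships 40 of its 55, leaving 15.

15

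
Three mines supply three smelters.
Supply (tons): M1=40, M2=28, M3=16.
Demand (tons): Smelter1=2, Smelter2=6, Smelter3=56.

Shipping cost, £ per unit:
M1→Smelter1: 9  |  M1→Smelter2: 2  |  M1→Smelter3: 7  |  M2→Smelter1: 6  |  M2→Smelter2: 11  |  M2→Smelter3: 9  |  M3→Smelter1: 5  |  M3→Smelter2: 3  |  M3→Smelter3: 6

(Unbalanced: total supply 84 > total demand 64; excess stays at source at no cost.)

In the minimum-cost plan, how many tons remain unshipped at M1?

An optimal plan:
  M1→Smelter2: 6 × £2 = £12
  M1→Smelter3: 34 × £7 = £238
  M2→Smelter1: 2 × £6 = £12
  M2→Smelter3: 6 × £9 = £54
  M3→Smelter3: 16 × £6 = £96
Total cost = £412.
M1 ships 40 of its 40, leaving 0.

0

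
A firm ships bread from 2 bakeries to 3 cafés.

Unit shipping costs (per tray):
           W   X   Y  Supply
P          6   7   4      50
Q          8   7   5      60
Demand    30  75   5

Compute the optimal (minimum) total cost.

A cheapest plan:
  P–W: 30 × 6 = 180
  P–X: 15 × 7 = 105
  P–Y: 5 × 4 = 20
  Q–X: 60 × 7 = 420
Total = 180 + 105 + 20 + 420 = 725.

725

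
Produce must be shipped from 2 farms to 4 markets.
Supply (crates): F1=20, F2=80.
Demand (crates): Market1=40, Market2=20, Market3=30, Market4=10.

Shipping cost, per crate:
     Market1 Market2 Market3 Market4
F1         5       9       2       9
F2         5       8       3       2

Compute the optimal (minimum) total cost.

An optimal shipping plan:
  F1–Market3: 20 crates
  F2–Market1: 40 crates
  F2–Market2: 20 crates
  F2–Market3: 10 crates
  F2–Market4: 10 crates
Total cost = 450.

450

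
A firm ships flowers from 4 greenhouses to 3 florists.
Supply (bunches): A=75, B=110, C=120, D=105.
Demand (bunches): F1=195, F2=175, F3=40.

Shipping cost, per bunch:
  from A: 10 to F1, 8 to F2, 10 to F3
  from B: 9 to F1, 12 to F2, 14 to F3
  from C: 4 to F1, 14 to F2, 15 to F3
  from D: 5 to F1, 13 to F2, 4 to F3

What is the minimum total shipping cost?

An optimal shipping plan:
  A–F2: 75 bunches
  B–F1: 10 bunches
  B–F2: 100 bunches
  C–F1: 120 bunches
  D–F1: 65 bunches
  D–F3: 40 bunches
Total cost = 2855.
(Supply check: A ships 75; B ships 110; C ships 120; D ships 105.)

2855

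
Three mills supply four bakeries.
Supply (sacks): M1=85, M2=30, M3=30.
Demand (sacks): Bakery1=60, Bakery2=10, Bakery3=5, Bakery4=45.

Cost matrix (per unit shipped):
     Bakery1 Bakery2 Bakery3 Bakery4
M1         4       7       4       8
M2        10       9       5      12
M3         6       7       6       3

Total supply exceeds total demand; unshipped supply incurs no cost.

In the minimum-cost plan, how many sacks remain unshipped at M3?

0

Minimum-cost shipments:
  M1→Bakery1: 60 × 4 = 240
  M1→Bakery2: 10 × 7 = 70
  M1→Bakery4: 15 × 8 = 120
  M2→Bakery3: 5 × 5 = 25
  M3→Bakery4: 30 × 3 = 90
Total cost = 545.
M3 ships 30 of its 30, leaving 0.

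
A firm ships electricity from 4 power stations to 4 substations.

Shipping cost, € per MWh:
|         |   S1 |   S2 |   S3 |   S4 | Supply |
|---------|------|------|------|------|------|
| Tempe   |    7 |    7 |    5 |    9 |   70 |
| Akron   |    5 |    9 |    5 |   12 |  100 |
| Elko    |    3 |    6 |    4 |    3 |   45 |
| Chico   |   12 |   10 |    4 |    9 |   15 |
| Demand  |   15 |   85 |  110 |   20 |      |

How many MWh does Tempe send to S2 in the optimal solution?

The minimum-cost plan:
  Tempe→S2: 70 MWh
  Akron→S1: 5 MWh
  Akron→S3: 95 MWh
  Elko→S1: 10 MWh
  Elko→S2: 15 MWh
  Elko→S4: 20 MWh
  Chico→S3: 15 MWh
Total cost = €1230.
So Tempe→S2 carries 70 MWh.

70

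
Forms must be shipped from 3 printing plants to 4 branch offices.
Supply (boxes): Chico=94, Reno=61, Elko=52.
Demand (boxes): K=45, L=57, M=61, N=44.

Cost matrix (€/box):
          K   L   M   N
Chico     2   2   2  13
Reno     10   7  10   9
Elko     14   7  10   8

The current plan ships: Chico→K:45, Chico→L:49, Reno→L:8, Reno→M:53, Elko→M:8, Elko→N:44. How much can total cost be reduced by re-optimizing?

Current plan cost = 45·2 + 49·2 + 8·7 + 53·10 + 8·10 + 44·8 = €1206.
Optimal plan:
  Chico–K: 33 × €2 = €66
  Chico–M: 61 × €2 = €122
  Reno–K: 12 × €10 = €120
  Reno–L: 49 × €7 = €343
  Elko–L: 8 × €7 = €56
  Elko–N: 44 × €8 = €352
Optimal cost = €1059.
Saving = 1206 − 1059 = €147.

147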